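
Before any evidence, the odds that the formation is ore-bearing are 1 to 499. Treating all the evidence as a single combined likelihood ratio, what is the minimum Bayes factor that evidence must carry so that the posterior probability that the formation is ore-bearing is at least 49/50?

Prior odds = 1/499.
Target odds = 0.98/0.02 = 49.
Required Bayes factor = 49 ÷ (1/499) = 24451.

24451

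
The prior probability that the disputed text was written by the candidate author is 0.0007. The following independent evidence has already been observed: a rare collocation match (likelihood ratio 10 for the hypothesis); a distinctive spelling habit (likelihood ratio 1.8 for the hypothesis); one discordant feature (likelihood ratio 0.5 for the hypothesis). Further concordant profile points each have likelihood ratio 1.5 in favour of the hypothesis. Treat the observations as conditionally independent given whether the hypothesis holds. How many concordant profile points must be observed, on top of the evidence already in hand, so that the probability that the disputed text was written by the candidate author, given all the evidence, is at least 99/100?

24

Prior odds = 0.0007/0.9993 = 7/9993.
Combined Bayes factor of the evidence already in hand = 10 × 1.8 × 0.5 = 9.
Odds after that evidence = (7/9993) × 9 = 21/3331.
Target odds = 0.99/0.01 = 99.
Need 1.5ⁿ ≥ 99 ÷ (21/3331) = 109923/7.
1.5²³ ≈11222.7 falls short of 109923/7 but 1.5²⁴ ≈16834.1 reaches it, so n = 24.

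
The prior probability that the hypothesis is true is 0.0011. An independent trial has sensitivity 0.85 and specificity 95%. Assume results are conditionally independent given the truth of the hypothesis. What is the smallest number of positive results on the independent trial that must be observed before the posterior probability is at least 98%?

4

Prior odds = 0.0011/0.9989 = 11/9989.
False-positive rate = 1 − 0.95 = 0.05; likelihood ratio of a positive = 0.85/0.05 = 17.
Target odds: 0.98 ÷ 0.02 = 49.
Need (11/9989) × 17ⁿ ≥ 49, i.e. 17ⁿ ≥ 489461/11.
17³ = 4913 falls short of 489461/11 but 17⁴ = 83521 reaches it, so n = 4.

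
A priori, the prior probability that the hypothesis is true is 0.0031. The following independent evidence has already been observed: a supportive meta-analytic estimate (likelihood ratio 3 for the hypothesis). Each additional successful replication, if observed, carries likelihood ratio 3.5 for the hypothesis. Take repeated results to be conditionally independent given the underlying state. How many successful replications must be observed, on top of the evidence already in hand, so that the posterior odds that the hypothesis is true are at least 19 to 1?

Prior odds = 0.0031/0.9969 = 31/9969.
Bayes factor of the evidence already in hand = 3.
Odds after that evidence = (31/9969) × 3 = 31/3323.
Target odds = 19.
Need 3.5ⁿ ≥ 19 ÷ (31/3323) = 63137/31.
3.5⁶ = 1838.265625 falls short of 63137/31 but 3.5⁷ = 823543/128 reaches it, so n = 7.

7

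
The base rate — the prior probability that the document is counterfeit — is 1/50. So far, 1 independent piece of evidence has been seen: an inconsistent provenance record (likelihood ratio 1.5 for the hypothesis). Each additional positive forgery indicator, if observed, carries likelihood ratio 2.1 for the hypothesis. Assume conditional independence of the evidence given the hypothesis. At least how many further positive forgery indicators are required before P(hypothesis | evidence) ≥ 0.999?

15

Prior odds = 0.02/0.98 = 1/49.
Bayes factor of the evidence already in hand = 1.5.
Odds after that evidence = (1/49) × 1.5 = 3/98.
Target odds = 0.999/0.001 = 999.
Need 2.1ⁿ ≥ 999 ÷ (3/98) = 32634.
2.1¹⁴ ≈32439.2 falls short of 32634 but 2.1¹⁵ ≈68122.3 reaches it, so n = 15.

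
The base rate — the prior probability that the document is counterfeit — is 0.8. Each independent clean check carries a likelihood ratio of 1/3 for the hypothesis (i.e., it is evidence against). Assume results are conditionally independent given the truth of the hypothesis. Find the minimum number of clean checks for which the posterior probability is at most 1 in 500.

7

Prior odds = 0.8/0.2 = 4.
Likelihood ratio per clean check = 1/3.
Target posterior odds = 0.002/0.998 = 1/499.
Need 4 × (1/3)ⁿ ≤ 1/499, i.e. (1/3)ⁿ ≤ 1/1996.
(1/3)⁶ = 1/729 is still above 1/1996 but (1/3)⁷ = 1/2187 is at or below it, so n = 7.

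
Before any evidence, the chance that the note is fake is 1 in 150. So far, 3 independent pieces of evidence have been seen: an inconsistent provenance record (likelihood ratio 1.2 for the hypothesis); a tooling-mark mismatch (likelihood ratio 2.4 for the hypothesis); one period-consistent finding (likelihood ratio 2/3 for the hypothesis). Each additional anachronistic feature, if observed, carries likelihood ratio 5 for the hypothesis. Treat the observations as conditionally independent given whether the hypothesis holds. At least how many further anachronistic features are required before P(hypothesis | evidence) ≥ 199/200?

6

Prior odds = (1/150)/(149/150) = 1/149.
Combined Bayes factor of the evidence already in hand = 1.2 × 2.4 × (2/3) = 1.92.
Odds after that evidence = (1/149) × 1.92 = 48/3725.
Target odds = 0.995/0.005 = 199.
Need 5ⁿ ≥ 199 ÷ (48/3725) = 741275/48.
5⁵ = 3125 falls short of 741275/48 but 5⁶ = 15625 reaches it, so n = 6.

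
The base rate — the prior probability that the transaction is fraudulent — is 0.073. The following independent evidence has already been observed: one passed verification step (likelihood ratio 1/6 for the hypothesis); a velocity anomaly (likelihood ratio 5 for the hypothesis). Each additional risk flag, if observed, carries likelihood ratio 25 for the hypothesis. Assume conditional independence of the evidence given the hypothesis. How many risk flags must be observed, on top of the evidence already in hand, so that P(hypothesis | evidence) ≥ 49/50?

Prior odds = 0.073/0.927 = 73/927.
Combined Bayes factor of the evidence already in hand = (1/6) × 5 = 5/6.
Odds after that evidence = (73/927) × 5/6 = 365/5562.
Target odds = 0.98/0.02 = 49.
Need 25ⁿ ≥ 49 ÷ (365/5562) = 272538/365.
25² = 625 falls short of 272538/365 but 25³ = 15625 reaches it, so n = 3.

3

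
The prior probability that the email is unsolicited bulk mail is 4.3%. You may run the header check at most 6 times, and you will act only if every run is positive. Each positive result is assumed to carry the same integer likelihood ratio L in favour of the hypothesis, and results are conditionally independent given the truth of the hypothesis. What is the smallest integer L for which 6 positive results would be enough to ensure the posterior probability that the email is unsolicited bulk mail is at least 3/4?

Prior odds = 0.043/0.957 = 43/957.
Target odds = 0.75/0.25 = 3.
Need L⁶ ≥ 3 ÷ (43/957) = 2871/43.
2⁶ = 64 < 2871/43 ≤ 729 = 3⁶, so L = 3.

3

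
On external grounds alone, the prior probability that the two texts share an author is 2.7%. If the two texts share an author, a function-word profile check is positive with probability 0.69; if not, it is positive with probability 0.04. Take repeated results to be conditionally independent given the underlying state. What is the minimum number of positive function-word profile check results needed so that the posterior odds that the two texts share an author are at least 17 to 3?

Prior odds = 0.027/0.973 = 27/973.
Likelihood ratio of a positive = 0.69/0.04 = 17.25.
Target odds = 17/3.
Need (27/973) × 17.25ⁿ ≥ 17/3, i.e. 17.25ⁿ ≥ 16541/81.
17.25¹ = 17.25 falls short of 16541/81 but 17.25² = 297.5625 reaches it, so n = 2.

2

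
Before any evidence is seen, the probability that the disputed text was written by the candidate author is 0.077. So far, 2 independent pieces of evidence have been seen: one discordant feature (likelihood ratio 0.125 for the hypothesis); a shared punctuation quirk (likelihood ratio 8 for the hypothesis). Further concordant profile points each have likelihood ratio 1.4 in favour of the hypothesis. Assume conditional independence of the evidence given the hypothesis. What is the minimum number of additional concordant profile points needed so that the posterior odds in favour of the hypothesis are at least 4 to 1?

12

Prior odds = 0.077/0.923 = 77/923.
Combined Bayes factor of the evidence already in hand = 0.125 × 8 = 1.
Odds after that evidence = (77/923) × 1 = 77/923.
Target odds = 4.
Need 1.4ⁿ ≥ 4 ÷ (77/923) = 3692/77.
1.4¹¹ ≈40.4957 falls short of 3692/77 but 1.4¹² ≈56.6939 reaches it, so n = 12.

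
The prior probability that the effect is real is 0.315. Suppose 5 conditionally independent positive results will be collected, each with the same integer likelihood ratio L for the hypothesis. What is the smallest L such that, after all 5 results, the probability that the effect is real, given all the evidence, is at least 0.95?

3

Prior odds = 0.315/0.685 = 63/137.
Target odds = 0.95/0.05 = 19.
Need L⁵ ≥ 19 ÷ (63/137) = 2603/63.
2⁵ = 32 < 2603/63 ≤ 243 = 3⁵, so L = 3.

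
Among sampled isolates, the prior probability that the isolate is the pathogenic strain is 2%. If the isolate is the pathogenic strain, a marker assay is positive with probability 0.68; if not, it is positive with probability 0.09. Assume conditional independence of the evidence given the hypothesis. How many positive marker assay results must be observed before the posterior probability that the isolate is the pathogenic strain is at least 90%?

4

Prior odds: 0.02 ÷ 0.98 = 1/49.
Likelihood ratio of a positive = 0.68/0.09 = 68/9.
Target posterior odds = 0.9/0.1 = 9.
Need (1/49) × (68/9)ⁿ ≥ 9, i.e. (68/9)ⁿ ≥ 441.
(68/9)³ = 314432/729 falls short of 441 but (68/9)⁴ = 21381376/6561 reaches it, so n = 4.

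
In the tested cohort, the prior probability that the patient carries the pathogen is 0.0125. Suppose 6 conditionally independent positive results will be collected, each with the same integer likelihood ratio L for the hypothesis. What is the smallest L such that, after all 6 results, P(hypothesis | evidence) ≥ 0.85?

3

Prior odds = 0.0125/0.9875 = 1/79.
Target odds = 0.85/0.15 = 17/3.
Need L⁶ ≥ 17/3 ÷ (1/79) = 1343/3.
2⁶ = 64 < 1343/3 ≤ 729 = 3⁶, so L = 3.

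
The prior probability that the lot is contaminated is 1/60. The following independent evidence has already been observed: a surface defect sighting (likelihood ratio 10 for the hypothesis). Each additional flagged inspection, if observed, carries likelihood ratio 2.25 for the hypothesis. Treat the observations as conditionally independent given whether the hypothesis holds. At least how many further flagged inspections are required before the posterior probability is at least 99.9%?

11

Prior odds = (1/60)/(59/60) = 1/59.
Bayes factor of the evidence already in hand = 10.
Odds after that evidence = (1/59) × 10 = 10/59.
Target odds = 0.999/0.001 = 999.
Need 2.25ⁿ ≥ 999 ÷ (10/59) = 5894.1.
2.25¹⁰ ≈3325.26 falls short of 5894.1 but 2.25¹¹ ≈7481.83 reaches it, so n = 11.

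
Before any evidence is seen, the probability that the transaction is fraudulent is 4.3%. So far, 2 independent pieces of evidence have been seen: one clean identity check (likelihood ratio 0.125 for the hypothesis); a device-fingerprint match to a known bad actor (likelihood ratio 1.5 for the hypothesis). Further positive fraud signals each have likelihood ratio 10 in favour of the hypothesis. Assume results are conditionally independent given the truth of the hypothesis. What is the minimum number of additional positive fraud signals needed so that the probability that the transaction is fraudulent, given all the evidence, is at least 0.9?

4

Prior odds = 0.043/0.957 = 43/957.
Combined Bayes factor of the evidence already in hand = 0.125 × 1.5 = 0.1875.
Odds after that evidence = (43/957) × 0.1875 = 43/5104.
Target odds = 0.9/0.1 = 9.
Need 10ⁿ ≥ 9 ÷ (43/5104) = 45936/43.
10³ = 1000 falls short of 45936/43 but 10⁴ = 10000 reaches it, so n = 4.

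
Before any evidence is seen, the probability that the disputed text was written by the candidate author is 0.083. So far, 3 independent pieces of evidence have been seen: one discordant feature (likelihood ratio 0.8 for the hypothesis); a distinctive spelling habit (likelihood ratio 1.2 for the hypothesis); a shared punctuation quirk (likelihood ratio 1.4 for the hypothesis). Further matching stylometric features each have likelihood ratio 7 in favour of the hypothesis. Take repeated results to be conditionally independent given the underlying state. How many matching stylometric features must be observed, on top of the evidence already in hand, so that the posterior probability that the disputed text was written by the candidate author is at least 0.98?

Prior odds = 0.083/0.917 = 83/917.
Combined Bayes factor of the evidence already in hand = 0.8 × 1.2 × 1.4 = 1.344.
Odds after that evidence = (83/917) × 1.344 = 1992/16375.
Target odds = 0.98/0.02 = 49.
Need 7ⁿ ≥ 49 ÷ (1992/16375) = 802375/1992.
7³ = 343 falls short of 802375/1992 but 7⁴ = 2401 reaches it, so n = 4.

4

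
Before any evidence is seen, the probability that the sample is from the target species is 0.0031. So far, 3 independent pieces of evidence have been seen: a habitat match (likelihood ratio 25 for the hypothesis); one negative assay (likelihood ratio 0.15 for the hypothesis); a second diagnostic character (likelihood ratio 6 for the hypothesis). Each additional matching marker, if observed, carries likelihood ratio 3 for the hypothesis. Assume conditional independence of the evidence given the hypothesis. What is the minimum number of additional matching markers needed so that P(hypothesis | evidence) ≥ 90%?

Prior odds = 0.0031/0.9969 = 31/9969.
Combined Bayes factor of the evidence already in hand = 25 × 0.15 × 6 = 22.5.
Odds after that evidence = (31/9969) × 22.5 = 465/6646.
Target odds = 0.9/0.1 = 9.
Need 3ⁿ ≥ 9 ÷ (465/6646) = 19938/155.
3⁴ = 81 falls short of 19938/155 but 3⁵ = 243 reaches it, so n = 5.

5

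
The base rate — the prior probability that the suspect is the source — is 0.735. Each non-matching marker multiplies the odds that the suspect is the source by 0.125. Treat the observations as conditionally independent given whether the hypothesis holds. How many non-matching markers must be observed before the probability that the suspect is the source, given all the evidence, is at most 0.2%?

4

Prior odds = 0.735/0.265 = 147/53.
Likelihood ratio per non-matching marker = 0.125.
Target posterior odds = 0.002/0.998 = 1/499.
Need (147/53) × 0.125ⁿ ≤ 1/499, i.e. 0.125ⁿ ≤ 53/73353.
0.125³ = 0.001953125 is still above 53/73353 but 0.125⁴ = 1/4096 is at or below it, so n = 4.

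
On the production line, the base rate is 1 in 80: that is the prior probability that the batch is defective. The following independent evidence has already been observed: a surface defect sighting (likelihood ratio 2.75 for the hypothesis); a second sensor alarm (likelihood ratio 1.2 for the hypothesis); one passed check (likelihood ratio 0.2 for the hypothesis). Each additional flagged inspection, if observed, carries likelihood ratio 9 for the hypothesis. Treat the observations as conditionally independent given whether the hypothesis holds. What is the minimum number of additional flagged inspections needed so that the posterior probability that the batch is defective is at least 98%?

4

Prior odds = 0.0125/0.9875 = 1/79.
Combined Bayes factor of the evidence already in hand = 2.75 × 1.2 × 0.2 = 0.66.
Odds after that evidence = (1/79) × 0.66 = 33/3950.
Target odds = 0.98/0.02 = 49.
Need 9ⁿ ≥ 49 ÷ (33/3950) = 193550/33.
9³ = 729 falls short of 193550/33 but 9⁴ = 6561 reaches it, so n = 4.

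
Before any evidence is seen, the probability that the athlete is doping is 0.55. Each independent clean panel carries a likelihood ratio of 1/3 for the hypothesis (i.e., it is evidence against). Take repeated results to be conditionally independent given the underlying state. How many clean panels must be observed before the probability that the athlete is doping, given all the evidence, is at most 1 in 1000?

Prior odds: 0.55 ÷ 0.45 = 11/9.
Likelihood ratio per clean panel = 1/3.
Target posterior odds = 0.001/0.999 = 1/999.
Need (11/9) × (1/3)ⁿ ≤ 1/999, i.e. (1/3)ⁿ ≤ 1/1221.
(1/3)⁶ = 1/729 is still above 1/1221 but (1/3)⁷ = 1/2187 is at or below it, so n = 7.

7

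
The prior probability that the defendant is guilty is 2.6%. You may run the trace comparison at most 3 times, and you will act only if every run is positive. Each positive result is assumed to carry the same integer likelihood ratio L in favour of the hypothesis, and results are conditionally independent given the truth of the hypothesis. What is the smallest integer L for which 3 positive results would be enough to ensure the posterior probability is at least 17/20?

6

Prior odds = 0.026/0.974 = 13/487.
Target odds = 0.85/0.15 = 17/3.
Need L³ ≥ 17/3 ÷ (13/487) = 8279/39.
5³ = 125 < 8279/39 ≤ 216 = 6³, so L = 6.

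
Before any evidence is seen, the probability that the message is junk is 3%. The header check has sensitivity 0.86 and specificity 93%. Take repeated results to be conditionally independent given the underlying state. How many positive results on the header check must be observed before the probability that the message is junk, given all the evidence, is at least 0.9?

3

Prior odds: 0.03 ÷ 0.97 = 3/97.
False-positive rate = 1 − 0.93 = 0.07; likelihood ratio of a positive = 0.86/0.07 = 86/7.
Target posterior odds = 0.9/0.1 = 9.
Need (3/97) × (86/7)ⁿ ≥ 9, i.e. (86/7)ⁿ ≥ 291.
(86/7)² = 7396/49 falls short of 291 but (86/7)³ = 636056/343 reaches it, so n = 3.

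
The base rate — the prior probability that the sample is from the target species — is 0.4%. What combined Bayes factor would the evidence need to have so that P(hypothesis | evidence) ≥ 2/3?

Prior odds = 0.004/0.996 = 1/249.
Target odds = (2/3)/(1/3) = 2.
Required Bayes factor = 2 ÷ (1/249) = 498.

498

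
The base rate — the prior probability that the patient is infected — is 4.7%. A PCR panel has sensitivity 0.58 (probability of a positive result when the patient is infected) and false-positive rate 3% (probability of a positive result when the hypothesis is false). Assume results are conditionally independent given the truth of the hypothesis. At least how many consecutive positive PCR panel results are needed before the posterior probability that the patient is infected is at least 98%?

Prior odds: 0.047 ÷ 0.953 = 47/953.
Likelihood ratio of a positive result = 0.58/0.03 = 58/3.
Target odds: 0.98 ÷ 0.02 = 49.
Need (47/953) × (58/3)ⁿ ≥ 49, i.e. (58/3)ⁿ ≥ 46697/47.
(58/3)² = 3364/9 falls short of 46697/47 but (58/3)³ = 195112/27 reaches it, so n = 3.

3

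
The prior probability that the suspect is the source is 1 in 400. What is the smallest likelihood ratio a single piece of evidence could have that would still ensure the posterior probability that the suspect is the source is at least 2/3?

798

Prior odds = 0.0025/0.9975 = 1/399.
Target odds = (2/3)/(1/3) = 2.
Required Bayes factor = 2 ÷ (1/399) = 798.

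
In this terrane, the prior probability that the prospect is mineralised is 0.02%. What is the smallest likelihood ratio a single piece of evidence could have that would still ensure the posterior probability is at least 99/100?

Prior odds = 0.0002/0.9998 = 1/4999.
Target odds = 0.99/0.01 = 99.
Required Bayes factor = 99 ÷ (1/4999) = 494901.

494901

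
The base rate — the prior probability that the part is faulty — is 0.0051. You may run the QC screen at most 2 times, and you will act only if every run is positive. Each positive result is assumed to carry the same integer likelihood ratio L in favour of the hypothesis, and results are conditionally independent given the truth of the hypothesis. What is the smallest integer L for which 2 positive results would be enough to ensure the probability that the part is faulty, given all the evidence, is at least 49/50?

Prior odds = 0.0051/0.9949 = 51/9949.
Target odds = 0.98/0.02 = 49.
Need L² ≥ 49 ÷ (51/9949) = 487501/51.
97² = 9409 < 487501/51 ≤ 9604 = 98², so L = 98.

98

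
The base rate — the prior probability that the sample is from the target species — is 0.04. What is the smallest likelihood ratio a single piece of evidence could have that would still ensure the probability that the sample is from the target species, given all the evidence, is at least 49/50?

Prior odds = 0.04/0.96 = 1/24.
Target odds = 0.98/0.02 = 49.
Required Bayes factor = 49 ÷ (1/24) = 1176.

1176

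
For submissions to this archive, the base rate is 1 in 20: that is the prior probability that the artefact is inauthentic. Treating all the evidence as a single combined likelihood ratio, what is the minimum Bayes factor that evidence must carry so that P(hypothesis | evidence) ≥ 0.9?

171

Prior odds = 0.05/0.95 = 1/19.
Target odds = 0.9/0.1 = 9.
Required Bayes factor = 9 ÷ (1/19) = 171.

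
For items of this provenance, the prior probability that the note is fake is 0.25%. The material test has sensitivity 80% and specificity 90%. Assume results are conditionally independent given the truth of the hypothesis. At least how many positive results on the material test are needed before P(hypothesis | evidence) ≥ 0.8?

Prior odds = 0.0025/0.9975 = 1/399.
False-positive rate = 1 − 0.9 = 0.1; likelihood ratio of a positive = 0.8/0.1 = 8.
Target odds: 0.8 ÷ 0.2 = 4.
Require 8ⁿ ≥ 4 ÷ (1/399) = 1596.
8³ = 512 falls short of 1596 but 8⁴ = 4096 reaches it, so n = 4.

4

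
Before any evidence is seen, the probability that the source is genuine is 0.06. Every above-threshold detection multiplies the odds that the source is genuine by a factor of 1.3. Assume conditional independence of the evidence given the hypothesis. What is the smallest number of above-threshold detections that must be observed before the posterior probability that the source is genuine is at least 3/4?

Prior odds: 0.06 ÷ 0.94 = 3/47.
Likelihood ratio per above-threshold detection = 1.3.
Target posterior odds = 0.75/0.25 = 3.
Need (3/47) × 1.3ⁿ ≥ 3, i.e. 1.3ⁿ ≥ 47.
1.3¹⁴ ≈39.3738 falls short of 47 but 1.3¹⁵ ≈51.1859 reaches it, so n = 15.

15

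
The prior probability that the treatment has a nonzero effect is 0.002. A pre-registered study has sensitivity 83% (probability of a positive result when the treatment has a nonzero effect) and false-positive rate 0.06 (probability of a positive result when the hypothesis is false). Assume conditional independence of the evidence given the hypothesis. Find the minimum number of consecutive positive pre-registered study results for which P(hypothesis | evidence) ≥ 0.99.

5

Prior odds = 0.002/0.998 = 1/499.
Likelihood ratio of a positive result = 0.83/0.06 = 83/6.
Target odds: 0.99 ÷ 0.01 = 99.
Need (1/499) × (83/6)ⁿ ≥ 99, i.e. (83/6)ⁿ ≥ 49401.
(83/6)⁴ = 47458321/1296 falls short of 49401 but (83/6)⁵ ≈506564 reaches it, so n = 5.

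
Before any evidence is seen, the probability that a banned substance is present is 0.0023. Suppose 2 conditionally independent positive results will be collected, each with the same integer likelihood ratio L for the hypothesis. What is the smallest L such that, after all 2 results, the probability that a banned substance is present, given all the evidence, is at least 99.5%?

Prior odds = 0.0023/0.9977 = 23/9977.
Target odds = 0.995/0.005 = 199.
Need L² ≥ 199 ÷ (23/9977) = 1985423/23.
293² = 85849 < 1985423/23 ≤ 86436 = 294², so L = 294.

294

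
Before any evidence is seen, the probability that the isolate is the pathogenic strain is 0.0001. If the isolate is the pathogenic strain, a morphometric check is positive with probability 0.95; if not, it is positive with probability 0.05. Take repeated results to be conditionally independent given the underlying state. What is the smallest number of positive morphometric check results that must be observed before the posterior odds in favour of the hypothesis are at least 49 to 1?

Prior odds: 0.0001 ÷ 0.9999 = 1/9999.
Likelihood ratio of a positive = 0.95/0.05 = 19.
Target odds = 49.
Require 19ⁿ ≥ 49 ÷ (1/9999) = 489951.
19⁴ = 130321 falls short of 489951 but 19⁵ = 2476099 reaches it, so n = 5.

5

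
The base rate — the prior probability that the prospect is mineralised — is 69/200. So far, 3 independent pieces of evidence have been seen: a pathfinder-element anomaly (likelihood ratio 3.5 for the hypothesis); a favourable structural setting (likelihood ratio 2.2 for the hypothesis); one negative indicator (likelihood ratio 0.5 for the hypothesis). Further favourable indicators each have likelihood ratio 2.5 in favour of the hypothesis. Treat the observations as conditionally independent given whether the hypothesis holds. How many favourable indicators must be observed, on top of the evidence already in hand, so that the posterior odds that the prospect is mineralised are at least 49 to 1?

4

Prior odds = 0.345/0.655 = 69/131.
Combined Bayes factor of the evidence already in hand = 3.5 × 2.2 × 0.5 = 3.85.
Odds after that evidence = (69/131) × 3.85 = 5313/2620.
Target odds = 49.
Need 2.5ⁿ ≥ 49 ÷ (5313/2620) = 18340/759.
2.5³ = 15.625 falls short of 18340/759 but 2.5⁴ = 39.0625 reaches it, so n = 4.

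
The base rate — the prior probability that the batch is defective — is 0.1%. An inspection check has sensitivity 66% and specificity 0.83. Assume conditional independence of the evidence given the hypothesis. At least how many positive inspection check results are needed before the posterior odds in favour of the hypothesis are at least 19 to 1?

8

Prior odds = 0.001/0.999 = 1/999.
False-positive rate = 1 − 0.83 = 0.17; likelihood ratio of a positive = 0.66/0.17 = 66/17.
Target odds = 19.
Require (66/17)ⁿ ≥ 19 ÷ (1/999) = 18981.
(66/17)⁷ ≈13294.3 falls short of 18981 but (66/17)⁸ ≈51613.1 reaches it, so n = 8.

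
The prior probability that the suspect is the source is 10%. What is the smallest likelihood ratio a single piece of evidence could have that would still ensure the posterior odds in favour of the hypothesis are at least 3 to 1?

27

Prior odds = 0.1/0.9 = 1/9.
Target odds = 3.
Required Bayes factor = 3 ÷ (1/9) = 27.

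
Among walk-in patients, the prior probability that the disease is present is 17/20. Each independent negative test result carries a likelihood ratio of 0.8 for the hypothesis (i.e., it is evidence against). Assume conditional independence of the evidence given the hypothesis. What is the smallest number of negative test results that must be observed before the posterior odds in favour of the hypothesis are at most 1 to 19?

21

Prior odds: 0.85 ÷ 0.15 = 17/3.
Likelihood ratio per negative test result = 0.8.
Target odds = 1/19.
Need (17/3) × 0.8ⁿ ≤ 1/19, i.e. 0.8ⁿ ≤ 3/323.
0.8²⁰ ≈0.0115292 is still above 3/323 but 0.8²¹ ≈0.00922337 is at or below it, so n = 21.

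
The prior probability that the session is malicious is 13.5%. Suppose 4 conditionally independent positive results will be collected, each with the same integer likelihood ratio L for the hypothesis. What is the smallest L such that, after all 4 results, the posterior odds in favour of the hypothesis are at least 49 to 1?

Prior odds = 0.135/0.865 = 27/173.
Target odds = 49.
Need L⁴ ≥ 49 ÷ (27/173) = 8477/27.
4⁴ = 256 < 8477/27 ≤ 625 = 5⁴, so L = 5.

5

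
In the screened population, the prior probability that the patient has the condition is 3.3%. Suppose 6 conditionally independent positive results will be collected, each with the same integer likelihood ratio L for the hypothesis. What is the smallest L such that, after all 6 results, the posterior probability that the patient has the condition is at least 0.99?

Prior odds = 0.033/0.967 = 33/967.
Target odds = 0.99/0.01 = 99.
Need L⁶ ≥ 99 ÷ (33/967) = 2901.
3⁶ = 729 < 2901 ≤ 4096 = 4⁶, so L = 4.

4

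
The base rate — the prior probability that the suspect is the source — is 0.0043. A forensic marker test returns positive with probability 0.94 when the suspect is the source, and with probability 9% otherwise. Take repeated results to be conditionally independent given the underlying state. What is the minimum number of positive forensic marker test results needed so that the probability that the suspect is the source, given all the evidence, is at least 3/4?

Prior odds: 0.0043 ÷ 0.9957 = 43/9957.
Likelihood ratio of a positive result = 0.94/0.09 = 94/9.
Target posterior odds = 0.75/0.25 = 3.
Need (43/9957) × (94/9)ⁿ ≥ 3, i.e. (94/9)ⁿ ≥ 29871/43.
(94/9)² = 8836/81 falls short of 29871/43 but (94/9)³ = 830584/729 reaches it, so n = 3.

3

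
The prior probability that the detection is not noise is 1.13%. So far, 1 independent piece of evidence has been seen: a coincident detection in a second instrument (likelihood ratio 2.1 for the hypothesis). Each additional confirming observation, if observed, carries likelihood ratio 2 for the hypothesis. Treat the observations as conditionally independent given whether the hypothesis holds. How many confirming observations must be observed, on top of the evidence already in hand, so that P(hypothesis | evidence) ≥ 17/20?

8

Prior odds = 0.0113/0.9887 = 113/9887.
Bayes factor of the evidence already in hand = 2.1.
Odds after that evidence = (113/9887) × 2.1 = 2373/98870.
Target odds = 0.85/0.15 = 17/3.
Need 2ⁿ ≥ 17/3 ÷ (2373/98870) = 1680790/7119.
2⁷ = 128 falls short of 1680790/7119 but 2⁸ = 256 reaches it, so n = 8.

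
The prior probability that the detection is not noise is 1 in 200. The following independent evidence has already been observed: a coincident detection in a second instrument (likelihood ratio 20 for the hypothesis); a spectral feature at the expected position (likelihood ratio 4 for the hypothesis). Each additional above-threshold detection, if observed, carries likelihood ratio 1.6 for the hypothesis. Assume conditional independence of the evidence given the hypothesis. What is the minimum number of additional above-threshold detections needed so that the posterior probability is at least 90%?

7

Prior odds = 0.005/0.995 = 1/199.
Combined Bayes factor of the evidence already in hand = 20 × 4 = 80.
Odds after that evidence = (1/199) × 80 = 80/199.
Target odds = 0.9/0.1 = 9.
Need 1.6ⁿ ≥ 9 ÷ (80/199) = 22.3875.
1.6⁶ = 262144/15625 falls short of 22.3875 but 1.6⁷ = 2097152/78125 reaches it, so n = 7.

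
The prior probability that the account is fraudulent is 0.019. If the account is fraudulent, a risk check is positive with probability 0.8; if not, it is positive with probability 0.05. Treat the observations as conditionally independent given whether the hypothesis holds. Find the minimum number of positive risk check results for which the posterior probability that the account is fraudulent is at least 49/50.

Prior odds = 0.019/0.981 = 19/981.
Likelihood ratio of a positive = 0.8/0.05 = 16.
Target posterior odds = 0.98/0.02 = 49.
Require 16ⁿ ≥ 49 ÷ (19/981) = 48069/19.
16² = 256 falls short of 48069/19 but 16³ = 4096 reaches it, so n = 3.

3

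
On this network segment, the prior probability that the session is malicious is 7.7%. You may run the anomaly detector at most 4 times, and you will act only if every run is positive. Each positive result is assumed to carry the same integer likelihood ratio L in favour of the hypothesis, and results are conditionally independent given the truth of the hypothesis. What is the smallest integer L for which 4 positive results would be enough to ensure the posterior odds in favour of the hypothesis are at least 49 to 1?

Prior odds = 0.077/0.923 = 77/923.
Target odds = 49.
Need L⁴ ≥ 49 ÷ (77/923) = 6461/11.
4⁴ = 256 < 6461/11 ≤ 625 = 5⁴, so L = 5.

5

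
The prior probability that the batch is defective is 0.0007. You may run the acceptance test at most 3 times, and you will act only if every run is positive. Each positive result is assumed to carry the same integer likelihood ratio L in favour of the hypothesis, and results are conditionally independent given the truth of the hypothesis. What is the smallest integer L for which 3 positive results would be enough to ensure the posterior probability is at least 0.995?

Prior odds = 0.0007/0.9993 = 7/9993.
Target odds = 0.995/0.005 = 199.
Need L³ ≥ 199 ÷ (7/9993) = 1988607/7.
65³ = 274625 < 1988607/7 ≤ 287496 = 66³, so L = 66.

66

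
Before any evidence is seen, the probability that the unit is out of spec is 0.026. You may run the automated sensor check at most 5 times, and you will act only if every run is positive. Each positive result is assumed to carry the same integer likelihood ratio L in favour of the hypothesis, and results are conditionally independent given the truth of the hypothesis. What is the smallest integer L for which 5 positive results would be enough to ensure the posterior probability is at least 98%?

5

Prior odds = 0.026/0.974 = 13/487.
Target odds = 0.98/0.02 = 49.
Need L⁵ ≥ 49 ÷ (13/487) = 23863/13.
4⁵ = 1024 < 23863/13 ≤ 3125 = 5⁵, so L = 5.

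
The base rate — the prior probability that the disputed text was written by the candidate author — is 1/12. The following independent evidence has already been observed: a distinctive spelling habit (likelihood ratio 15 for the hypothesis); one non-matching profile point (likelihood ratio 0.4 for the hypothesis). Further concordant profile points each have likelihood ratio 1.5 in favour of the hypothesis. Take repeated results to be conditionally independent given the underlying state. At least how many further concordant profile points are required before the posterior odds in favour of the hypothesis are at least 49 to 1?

Prior odds = (1/12)/(11/12) = 1/11.
Combined Bayes factor of the evidence already in hand = 15 × 0.4 = 6.
Odds after that evidence = (1/11) × 6 = 6/11.
Target odds = 49.
Need 1.5ⁿ ≥ 49 ÷ (6/11) = 539/6.
1.5¹¹ = 177147/2048 falls short of 539/6 but 1.5¹² = 531441/4096 reaches it, so n = 12.

12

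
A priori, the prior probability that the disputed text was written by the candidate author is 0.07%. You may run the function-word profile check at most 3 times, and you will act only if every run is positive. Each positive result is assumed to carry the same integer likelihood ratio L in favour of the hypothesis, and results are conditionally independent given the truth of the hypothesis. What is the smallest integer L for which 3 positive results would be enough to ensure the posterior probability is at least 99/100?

53

Prior odds = 0.0007/0.9993 = 7/9993.
Target odds = 0.99/0.01 = 99.
Need L³ ≥ 99 ÷ (7/9993) = 989307/7.
52³ = 140608 < 989307/7 ≤ 148877 = 53³, so L = 53.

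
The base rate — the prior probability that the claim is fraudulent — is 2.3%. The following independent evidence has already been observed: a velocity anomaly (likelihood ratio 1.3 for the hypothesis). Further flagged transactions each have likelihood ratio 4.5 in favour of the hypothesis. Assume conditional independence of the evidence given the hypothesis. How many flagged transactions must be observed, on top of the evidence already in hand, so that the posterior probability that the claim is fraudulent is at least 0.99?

Prior odds = 0.023/0.977 = 23/977.
Bayes factor of the evidence already in hand = 1.3.
Odds after that evidence = (23/977) × 1.3 = 299/9770.
Target odds = 0.99/0.01 = 99.
Need 4.5ⁿ ≥ 99 ÷ (299/9770) = 967230/299.
4.5⁵ = 1845.28125 falls short of 967230/299 but 4.5⁶ = 8303.765625 reaches it, so n = 6.

6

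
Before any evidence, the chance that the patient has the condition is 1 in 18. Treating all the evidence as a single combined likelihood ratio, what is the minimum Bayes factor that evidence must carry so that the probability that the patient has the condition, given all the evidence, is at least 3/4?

Prior odds = (1/18)/(17/18) = 1/17.
Target odds = 0.75/0.25 = 3.
Required Bayes factor = 3 ÷ (1/17) = 51.

51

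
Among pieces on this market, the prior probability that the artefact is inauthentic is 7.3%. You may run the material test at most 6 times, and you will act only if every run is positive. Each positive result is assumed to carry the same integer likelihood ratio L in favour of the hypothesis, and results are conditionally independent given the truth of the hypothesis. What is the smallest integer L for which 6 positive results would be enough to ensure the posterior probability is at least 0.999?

5

Prior odds = 0.073/0.927 = 73/927.
Target odds = 0.999/0.001 = 999.
Need L⁶ ≥ 999 ÷ (73/927) = 926073/73.
4⁶ = 4096 < 926073/73 ≤ 15625 = 5⁶, so L = 5.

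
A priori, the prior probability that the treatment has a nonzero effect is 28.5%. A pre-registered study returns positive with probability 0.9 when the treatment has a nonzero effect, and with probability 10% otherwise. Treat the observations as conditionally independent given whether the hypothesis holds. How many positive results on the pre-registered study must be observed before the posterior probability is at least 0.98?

Prior odds = 0.285/0.715 = 57/143.
Likelihood ratio of a positive result = 0.9/0.1 = 9.
Target posterior odds = 0.98/0.02 = 49.
Need (57/143) × 9ⁿ ≥ 49, i.e. 9ⁿ ≥ 7007/57.
9² = 81 falls short of 7007/57 but 9³ = 729 reaches it, so n = 3.

3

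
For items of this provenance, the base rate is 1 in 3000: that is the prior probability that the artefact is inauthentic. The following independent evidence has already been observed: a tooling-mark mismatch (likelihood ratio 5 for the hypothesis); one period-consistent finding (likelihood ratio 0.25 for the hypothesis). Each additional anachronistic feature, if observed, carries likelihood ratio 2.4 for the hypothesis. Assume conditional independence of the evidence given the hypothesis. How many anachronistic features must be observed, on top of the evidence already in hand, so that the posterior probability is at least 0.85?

Prior odds = (1/3000)/(2999/3000) = 1/2999.
Combined Bayes factor of the evidence already in hand = 5 × 0.25 = 1.25.
Odds after that evidence = (1/2999) × 1.25 = 5/11996.
Target odds = 0.85/0.15 = 17/3.
Need 2.4ⁿ ≥ 17/3 ÷ (5/11996) = 203932/15.
2.4¹⁰ ≈6340.34 falls short of 203932/15 but 2.4¹¹ ≈15216.8 reaches it, so n = 11.

11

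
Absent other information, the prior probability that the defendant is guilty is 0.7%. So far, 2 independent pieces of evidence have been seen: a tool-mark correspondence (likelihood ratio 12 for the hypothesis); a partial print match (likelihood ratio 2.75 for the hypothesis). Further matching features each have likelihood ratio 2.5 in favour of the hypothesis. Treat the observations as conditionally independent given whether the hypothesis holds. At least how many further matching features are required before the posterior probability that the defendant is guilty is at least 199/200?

8

Prior odds = 0.007/0.993 = 7/993.
Combined Bayes factor of the evidence already in hand = 12 × 2.75 = 33.
Odds after that evidence = (7/993) × 33 = 77/331.
Target odds = 0.995/0.005 = 199.
Need 2.5ⁿ ≥ 199 ÷ (77/331) = 65869/77.
2.5⁷ = 610.3515625 falls short of 65869/77 but 2.5⁸ = 390625/256 reaches it, so n = 8.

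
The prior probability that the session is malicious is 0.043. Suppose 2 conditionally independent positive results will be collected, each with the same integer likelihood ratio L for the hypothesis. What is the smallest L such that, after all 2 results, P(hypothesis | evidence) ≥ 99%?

47

Prior odds = 0.043/0.957 = 43/957.
Target odds = 0.99/0.01 = 99.
Need L² ≥ 99 ÷ (43/957) = 94743/43.
46² = 2116 < 94743/43 ≤ 2209 = 47², so L = 47.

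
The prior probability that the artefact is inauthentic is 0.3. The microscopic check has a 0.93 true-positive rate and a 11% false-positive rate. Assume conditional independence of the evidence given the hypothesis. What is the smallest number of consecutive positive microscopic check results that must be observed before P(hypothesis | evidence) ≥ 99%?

3

Prior odds = 0.3/0.7 = 3/7.
Likelihood ratio of a positive result = 0.93/0.11 = 93/11.
Target posterior odds = 0.99/0.01 = 99.
Need (3/7) × (93/11)ⁿ ≥ 99, i.e. (93/11)ⁿ ≥ 231.
(93/11)² = 8649/121 falls short of 231 but (93/11)³ = 804357/1331 reaches it, so n = 3.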